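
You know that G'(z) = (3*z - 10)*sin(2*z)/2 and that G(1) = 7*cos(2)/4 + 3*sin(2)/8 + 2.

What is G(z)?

G(z) = -3*z*cos(2*z)/4 + 3*sin(2*z)/8 + 5*cos(2*z)/2 + 2

Whatever form G(z) takes, its d/dz must return the stated G'(z).
A general antiderivative is -3*z*cos(2*z)/4 + 3*sin(2*z)/8 + 5*cos(2*z)/2 + C.
The condition gives C = 7*cos(2)/4 + 3*sin(2)/8 + 2 - (7*cos(2)/4 + 3*sin(2)/8) = 2.
So G(z) = -3*z*cos(2*z)/4 + 3*sin(2*z)/8 + 5*cos(2*z)/2 + 2.
Check: d/dz[-3*z*cos(2*z)/4 + 3*sin(2*z)/8 + 5*cos(2*z)/2 + 2] = 3*z*sin(2*z)/2 - 5*sin(2*z), which equals G'(z).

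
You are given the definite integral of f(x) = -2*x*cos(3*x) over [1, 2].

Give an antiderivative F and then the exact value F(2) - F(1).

Antiderivative: F(x) = -2*x*sin(3*x)/3 - 2*cos(3*x)/9; value = 2*cos(3)/9 - 2*cos(6)/9 + 2*sin(3)/3 - 4*sin(6)/3

Any candidate F(x) must reproduce f(x) exactly when differentiated.
F(x) = -2*x*sin(3*x)/3 - 2*cos(3*x)/9 is an antiderivative of f.
Check: d/dx[-2*x*sin(3*x)/3 - 2*cos(3*x)/9] = -2*x*cos(3*x) = f(x).
F(2) = -2*cos(6)/9 - 4*sin(6)/3; F(1) = -2*sin(3)/3 - 2*cos(3)/9.
Integral = F(2) - F(1) = 2*cos(3)/9 - 2*cos(6)/9 + 2*sin(3)/3 - 4*sin(6)/3.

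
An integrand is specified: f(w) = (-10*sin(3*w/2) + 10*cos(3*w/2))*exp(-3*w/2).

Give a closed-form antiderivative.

An antiderivative is F(w) = 20*exp(-3*w/2)*sin(3*w/2)/3.

Recognize the product-rule pattern: f = u'v + uv' with u = 20*exp(-3*w/2)/3, v = sin(3*w/2), so integration by parts undoes it.
Check: d/dw[20*exp(-3*w/2)*sin(3*w/2)/3] = (-10*sin(3*w/2) + 10*cos(3*w/2))*exp(-3*w/2) = f(w).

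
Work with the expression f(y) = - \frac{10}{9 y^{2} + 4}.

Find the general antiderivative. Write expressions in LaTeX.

An antiderivative F(y) passes only if d/dy[F] lands on f(y) exactly.
Check: d/dy[- \frac{5 \operatorname{atan}{\left(\frac{3 y}{2} \right)}}{3}] = - \frac{10}{9 y^{2} + 4} = f(y).

F(y) = - \frac{5 \operatorname{atan}{\left(\frac{3 y}{2} \right)}}{3} + C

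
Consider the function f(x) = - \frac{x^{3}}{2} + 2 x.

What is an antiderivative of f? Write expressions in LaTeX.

An antiderivative is F(x) = - \frac{x^{2} \left(x^{2} - 8\right)}{8}.

Integrate term by term and add the pieces.
Check: d/dx[- \frac{x^{2} \left(x^{2} - 8\right)}{8}] = - \frac{x^{3}}{2} + 2 x = f(x).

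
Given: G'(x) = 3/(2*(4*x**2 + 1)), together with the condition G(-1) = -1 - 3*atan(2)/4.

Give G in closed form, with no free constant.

G(x) = 3*atan(2*x)/4 - 1

The proposed G(x) is checked by its d/dx: the result must match the given G'(x).
A general antiderivative is 3*atan(2*x)/4 + C.
The condition gives C = -1 - 3*atan(2)/4 - (-3*atan(2)/4) = -1.
So G(x) = 3*atan(2*x)/4 - 1.
Check: d/dx[3*atan(2*x)/4 - 1] = 3/(8*x**2 + 2), which equals G'(x).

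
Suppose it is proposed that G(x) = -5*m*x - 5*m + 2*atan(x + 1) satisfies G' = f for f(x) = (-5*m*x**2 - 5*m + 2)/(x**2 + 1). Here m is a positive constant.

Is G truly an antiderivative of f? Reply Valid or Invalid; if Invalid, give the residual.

Invalid: d/dx[G] - f = (-4*x - 2)/(x**4 + 2*x**3 + 3*x**2 + 2*x + 2), which is not 0.

d/dx[G] = (-5*m*x**2 - 10*m*x - 10*m + 2)/(x**2 + 2*x + 2)
d/dx[G] - f(x) = (-4*x - 2)/(x**4 + 2*x**3 + 3*x**2 + 2*x + 2) != 0.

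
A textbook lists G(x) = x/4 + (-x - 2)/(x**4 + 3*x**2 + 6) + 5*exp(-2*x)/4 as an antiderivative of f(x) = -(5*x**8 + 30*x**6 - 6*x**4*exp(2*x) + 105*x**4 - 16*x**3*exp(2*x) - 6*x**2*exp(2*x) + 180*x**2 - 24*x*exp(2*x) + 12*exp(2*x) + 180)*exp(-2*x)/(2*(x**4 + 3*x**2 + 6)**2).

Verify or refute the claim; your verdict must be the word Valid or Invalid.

d/dx[G] = (x**8*exp(2*x) - 10*x**8 + 6*x**6*exp(2*x) - 60*x**6 + 33*x**4*exp(2*x) - 210*x**4 + 32*x**3*exp(2*x) + 48*x**2*exp(2*x) - 360*x**2 + 48*x*exp(2*x) + 12*exp(2*x) - 360)/(4*x**8*exp(2*x) + 24*x**6*exp(2*x) + 84*x**4*exp(2*x) + 144*x**2*exp(2*x) + 144*exp(2*x))
d/dx[G] - f(x) = 1/4 != 0.

Invalid: d/dx[G] - f = 1/4, which is not 0.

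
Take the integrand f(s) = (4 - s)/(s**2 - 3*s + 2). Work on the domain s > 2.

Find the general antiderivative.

F(s) = 2*log(s - 2) - 3*log(s - 1) + C

Factor the denominator ((s - 2)*(s - 1)) and decompose: f = -3/(s - 1) + 2/(s - 2); each piece integrates to a log, atan, or power term.
Check: d/ds[2*log(s - 2) - 3*log(s - 1)] = (4 - s)/(s**2 - 3*s + 2) = f(s).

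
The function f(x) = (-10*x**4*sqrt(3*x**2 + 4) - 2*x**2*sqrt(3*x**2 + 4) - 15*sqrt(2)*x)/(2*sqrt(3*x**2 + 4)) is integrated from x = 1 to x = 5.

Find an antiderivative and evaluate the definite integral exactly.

Whatever form F(x) takes, F'(x) = f(x) is non-negotiable.
F(x) = -x**5 - x**3/3 - 5*sqrt(3*x**2/2 + 2) is an antiderivative of f.
Check: d/dx[-x**5 - x**3/3 - 5*sqrt(3*x**2/2 + 2)] = (-10*x**4*sqrt(3*x**2 + 4) - 2*x**2*sqrt(3*x**2 + 4) - 15*sqrt(2)*x)/(2*sqrt(3*x**2 + 4)) = f(x).
F(5) = -9500/3 - 5*sqrt(158)/2; F(1) = -5*sqrt(14)/2 - 4/3.
Integral = F(5) - F(1) = -9496/3 - 5*sqrt(158)/2 + 5*sqrt(14)/2.

Antiderivative: F(x) = -x**5 - x**3/3 - 5*sqrt(3*x**2/2 + 2); value = -9496/3 - 5*sqrt(158)/2 + 5*sqrt(14)/2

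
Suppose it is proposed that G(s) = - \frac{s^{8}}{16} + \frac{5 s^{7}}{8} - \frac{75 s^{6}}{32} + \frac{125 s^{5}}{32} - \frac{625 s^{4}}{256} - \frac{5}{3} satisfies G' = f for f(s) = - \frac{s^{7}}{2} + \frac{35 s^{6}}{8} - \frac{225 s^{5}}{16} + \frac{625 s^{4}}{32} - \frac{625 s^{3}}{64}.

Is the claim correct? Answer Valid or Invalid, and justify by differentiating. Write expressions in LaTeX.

d/ds[G] = - \frac{s^{7}}{2} + \frac{35 s^{6}}{8} - \frac{225 s^{5}}{16} + \frac{625 s^{4}}{32} - \frac{625 s^{3}}{64}
This equals f(s) exactly, so the claim holds.

Valid - differentiating G returns exactly f.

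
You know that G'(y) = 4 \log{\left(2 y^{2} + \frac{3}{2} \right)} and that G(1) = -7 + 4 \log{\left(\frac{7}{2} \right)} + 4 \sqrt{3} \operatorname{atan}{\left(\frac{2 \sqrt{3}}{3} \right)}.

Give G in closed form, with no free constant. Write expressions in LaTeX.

A candidate passes only if d/dy[G] lands on the given G'(y) exactly.
A general antiderivative is 4 y \log{\left(2 y^{2} + \frac{3}{2} \right)} - 8 y + 4 \sqrt{3} \operatorname{atan}{\left(\frac{2 \sqrt{3} y}{3} \right)} + C.
The condition gives C = -7 + 4 \log{\left(\frac{7}{2} \right)} + 4 \sqrt{3} \operatorname{atan}{\left(\frac{2 \sqrt{3}}{3} \right)} - (-8 + 4 \log{\left(\frac{7}{2} \right)} + 4 \sqrt{3} \operatorname{atan}{\left(\frac{2 \sqrt{3}}{3} \right)}) = 1.
So G(y) = 4 y \log{\left(2 y^{2} + \frac{3}{2} \right)} - 8 y + 4 \sqrt{3} \operatorname{atan}{\left(\frac{2 \sqrt{3} y}{3} \right)} + 1.
Check: d/dy[4 y \log{\left(2 y^{2} + \frac{3}{2} \right)} - 8 y + 4 \sqrt{3} \operatorname{atan}{\left(\frac{2 \sqrt{3} y}{3} \right)} + 1] = 4 \log{\left(2 y^{2} + \frac{3}{2} \right)} = G'(y).

G(y) = 4 y \log{\left(2 y^{2} + \frac{3}{2} \right)} - 8 y + 4 \sqrt{3} \operatorname{atan}{\left(\frac{2 \sqrt{3} y}{3} \right)} + 1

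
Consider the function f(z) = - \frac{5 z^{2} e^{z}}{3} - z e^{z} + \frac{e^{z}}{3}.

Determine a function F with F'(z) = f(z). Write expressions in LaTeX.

Recognize the product-rule pattern: f = u'v + uv' with u = - \frac{5 z^{2}}{3} + \frac{7 z}{3} - 2, v = e^{z}, so integration by parts undoes it.
Check: d/dz[- \frac{5 z^{2} e^{z}}{3} + \frac{7 z e^{z}}{3} - 2 e^{z}] = - \frac{5 z^{2} e^{z}}{3} - z e^{z} + \frac{e^{z}}{3} = f(z).

An antiderivative is F(z) = - \frac{5 z^{2} e^{z}}{3} + \frac{7 z e^{z}}{3} - 2 e^{z}.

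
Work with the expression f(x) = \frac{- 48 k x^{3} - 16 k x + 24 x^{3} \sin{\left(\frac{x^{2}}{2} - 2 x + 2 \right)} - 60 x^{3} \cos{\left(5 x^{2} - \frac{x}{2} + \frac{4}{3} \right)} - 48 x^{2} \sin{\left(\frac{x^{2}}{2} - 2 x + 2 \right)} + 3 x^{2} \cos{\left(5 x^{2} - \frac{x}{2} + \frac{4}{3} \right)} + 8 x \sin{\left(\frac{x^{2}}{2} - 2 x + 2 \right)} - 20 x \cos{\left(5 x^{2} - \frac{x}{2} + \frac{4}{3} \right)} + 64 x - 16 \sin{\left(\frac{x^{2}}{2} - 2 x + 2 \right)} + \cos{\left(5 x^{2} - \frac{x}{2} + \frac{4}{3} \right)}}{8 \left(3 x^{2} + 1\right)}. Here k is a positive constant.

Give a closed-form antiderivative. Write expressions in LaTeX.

An antiderivative is F(x) = - \frac{12 k x^{2} - 16 \log{\left(x^{2} + \frac{1}{3} \right)} + 3 \sin{\left(5 x^{2} - \frac{x}{2} + \frac{4}{3} \right)} + 12 \cos{\left(\frac{x^{2}}{2} - 2 x + 2 \right)}}{12}.

Check any antiderivative F(x) by computing F'(x) and comparing it with f(x).
Check: d/dx[- \frac{12 k x^{2} - 16 \log{\left(x^{2} + \frac{1}{3} \right)} + 3 \sin{\left(5 x^{2} - \frac{x}{2} + \frac{4}{3} \right)} + 12 \cos{\left(\frac{x^{2}}{2} - 2 x + 2 \right)}}{12}] = \frac{- 48 k x^{3} - 16 k x + 24 x^{3} \sin{\left(\frac{x^{2}}{2} - 2 x + 2 \right)} - 60 x^{3} \cos{\left(5 x^{2} - \frac{x}{2} + \frac{4}{3} \right)} - 48 x^{2} \sin{\left(\frac{x^{2}}{2} - 2 x + 2 \right)} + 3 x^{2} \cos{\left(5 x^{2} - \frac{x}{2} + \frac{4}{3} \right)} + 8 x \sin{\left(\frac{x^{2}}{2} - 2 x + 2 \right)} - 20 x \cos{\left(5 x^{2} - \frac{x}{2} + \frac{4}{3} \right)} + 64 x - 16 \sin{\left(\frac{x^{2}}{2} - 2 x + 2 \right)} + \cos{\left(5 x^{2} - \frac{x}{2} + \frac{4}{3} \right)}}{24 x^{2} + 8}, which equals f(x).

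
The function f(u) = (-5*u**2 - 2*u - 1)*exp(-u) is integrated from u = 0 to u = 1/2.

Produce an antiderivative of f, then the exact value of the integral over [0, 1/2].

Antiderivative: F(u) = (5*u**2 + 12*u + 13)*exp(-u); value = -13 + 81*exp(-1/2)/4

Recognize the product-rule pattern: f = v'r + vr' with v = 5*u**2 + 12*u + 13, r = exp(-u), so integration by parts undoes it.
F(u) = (5*u**2 + 12*u + 13)*exp(-u) is an antiderivative of f.
Check: d/du[(5*u**2 + 12*u + 13)*exp(-u)] = (-5*u**2 - 2*u - 1)*exp(-u) = f(u).
F(1/2) = 81*exp(-1/2)/4; F(0) = 13.
Integral = F(1/2) - F(0) = -13 + 81*exp(-1/2)/4.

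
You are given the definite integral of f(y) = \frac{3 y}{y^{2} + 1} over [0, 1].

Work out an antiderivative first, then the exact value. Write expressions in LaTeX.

The substitution u = y^{2} + 1 works: f is exactly (dF/du)*(du/dy) for that inner function.
F(y) = \frac{3 \log{\left(y^{2} + 1 \right)}}{2} is an antiderivative of f.
Check: d/dy[\frac{3 \log{\left(y^{2} + 1 \right)}}{2}] = \frac{3 y}{y^{2} + 1} = f(y).
F(1) = \frac{3 \log{\left(2 \right)}}{2}; F(0) = 0.
Integral = F(1) - F(0) = \frac{3 \log{\left(2 \right)}}{2}.

Antiderivative: F(y) = \frac{3 \log{\left(y^{2} + 1 \right)}}{2}; value = \frac{3 \log{\left(2 \right)}}{2}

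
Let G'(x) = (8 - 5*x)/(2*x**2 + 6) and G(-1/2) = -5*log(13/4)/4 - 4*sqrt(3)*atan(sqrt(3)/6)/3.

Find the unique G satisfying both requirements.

A first test for any G(x): its x-derivative must equal the given G'(x).
A general antiderivative is -5*log(x**2 + 3)/4 + 4*sqrt(3)*atan(sqrt(3)*x/3)/3 + C.
The condition gives C = -5*log(13/4)/4 - 4*sqrt(3)*atan(sqrt(3)/6)/3 - (-5*log(13/4)/4 - 4*sqrt(3)*atan(sqrt(3)/6)/3) = 0.
So G(x) = -5*log(x**2 + 3)/4 + 4*sqrt(3)*atan(sqrt(3)*x/3)/3.
Check: d/dx[-5*log(x**2 + 3)/4 + 4*sqrt(3)*atan(sqrt(3)*x/3)/3] = (8 - 5*x)/(2*x**2 + 6) = G'(x).

G(x) = -5*log(x**2 + 3)/4 + 4*sqrt(3)*atan(sqrt(3)*x/3)/3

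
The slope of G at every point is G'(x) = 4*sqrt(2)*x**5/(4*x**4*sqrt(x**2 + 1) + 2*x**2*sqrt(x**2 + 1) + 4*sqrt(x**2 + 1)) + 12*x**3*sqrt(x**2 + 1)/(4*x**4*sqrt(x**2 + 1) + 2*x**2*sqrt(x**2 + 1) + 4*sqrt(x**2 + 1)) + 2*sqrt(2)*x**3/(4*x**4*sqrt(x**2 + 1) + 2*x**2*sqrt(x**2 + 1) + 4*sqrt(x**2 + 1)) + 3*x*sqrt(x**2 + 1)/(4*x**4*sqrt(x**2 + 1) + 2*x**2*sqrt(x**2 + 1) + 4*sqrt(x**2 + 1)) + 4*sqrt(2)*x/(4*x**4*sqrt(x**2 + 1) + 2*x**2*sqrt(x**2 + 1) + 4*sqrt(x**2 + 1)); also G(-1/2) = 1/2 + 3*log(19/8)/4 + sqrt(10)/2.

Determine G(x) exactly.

G(x) = sqrt(2*x**2 + 2) + 3*log(2*x**4 + x**2 + 2)/4 + 1/2

The integrand splits into summands that can be handled one at a time.
A general antiderivative is sqrt(2*x**2 + 2) + 3*log(2*x**4 + x**2 + 2)/4 + C.
The condition gives C = 1/2 + 3*log(19/8)/4 + sqrt(10)/2 - (3*log(19/8)/4 + sqrt(10)/2) = 1/2.
So G(x) = sqrt(2*x**2 + 2) + 3*log(2*x**4 + x**2 + 2)/4 + 1/2.
Check: d/dx[sqrt(2*x**2 + 2) + 3*log(2*x**4 + x**2 + 2)/4 + 1/2] = (4*sqrt(2)*x**5 + 12*x**3*sqrt(x**2 + 1) + 2*sqrt(2)*x**3 + 3*x*sqrt(x**2 + 1) + 4*sqrt(2)*x)/(4*x**4*sqrt(x**2 + 1) + 2*x**2*sqrt(x**2 + 1) + 4*sqrt(x**2 + 1)), which equals G'(x).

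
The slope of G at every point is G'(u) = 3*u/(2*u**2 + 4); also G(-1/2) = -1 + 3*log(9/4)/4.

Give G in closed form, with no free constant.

The substitution w = u**2 + 2 works: G'(u) is exactly (dG/dw)*(dw/du) for that inner function.
A general antiderivative is 3*log(u**2 + 2)/4 + C.
The condition gives C = -1 + 3*log(9/4)/4 - (3*log(9/4)/4) = -1.
So G(u) = 3*log(u**2 + 2)/4 - 1.
Check: d/du[3*log(u**2 + 2)/4 - 1] = 3*u/(2*u**2 + 4) = G'(u).

G(u) = 3*log(u**2 + 2)/4 - 1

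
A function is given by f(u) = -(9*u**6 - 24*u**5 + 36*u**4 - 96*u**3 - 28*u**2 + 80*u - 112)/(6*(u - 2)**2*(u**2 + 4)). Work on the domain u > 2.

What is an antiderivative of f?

A candidate is checked by its d/du: the result must match f(u).
Check: d/du[-(3*u**4 - 10*u*atan(u/2) + 20*atan(u/2) + 8)/(6*(u - 2))] = (-9*u**6 + 24*u**5 - 36*u**4 + 96*u**3 + 28*u**2 - 80*u + 112)/(6*u**4 - 24*u**3 + 48*u**2 - 96*u + 96), which equals f(u).

An antiderivative is F(u) = -(3*u**4 - 10*u*atan(u/2) + 20*atan(u/2) + 8)/(6*(u - 2)).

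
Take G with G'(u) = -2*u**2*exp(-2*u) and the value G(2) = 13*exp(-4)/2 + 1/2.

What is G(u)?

G'(u) has the shape v'r + vr' for v = u**2 + u + 1/2 and r = exp(-2*u) — it is the derivative of the product v*r.
A general antiderivative is (2*u**2 + 2*u + 1)*exp(-2*u)/2 + C.
The condition gives C = 13*exp(-4)/2 + 1/2 - (13*exp(-4)/2) = 1/2.
So G(u) = (2*u**2 + 2*u + exp(2*u) + 1)*exp(-2*u)/2.
Check: d/du[(2*u**2 + 2*u + exp(2*u) + 1)*exp(-2*u)/2] = -2*u**2*exp(-2*u) = G'(u).

G(u) = (2*u**2 + 2*u + exp(2*u) + 1)*exp(-2*u)/2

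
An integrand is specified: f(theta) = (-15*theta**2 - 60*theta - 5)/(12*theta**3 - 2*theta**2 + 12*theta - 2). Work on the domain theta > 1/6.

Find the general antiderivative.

F(theta) = -5*log(3*theta - 1/2)/4 - 5*atan(theta) + C

For F(theta) to be correct the identity F'(theta) - f(theta) = 0 must hold.
Check: d/dtheta[-5*log(3*theta - 1/2)/4 - 5*atan(theta)] = (-15*theta**2 - 60*theta - 5)/(12*theta**3 - 2*theta**2 + 12*theta - 2) = f(theta).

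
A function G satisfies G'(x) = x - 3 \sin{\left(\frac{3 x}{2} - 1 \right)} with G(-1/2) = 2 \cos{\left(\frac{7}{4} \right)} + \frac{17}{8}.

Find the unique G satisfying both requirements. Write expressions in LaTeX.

The integrand splits into summands that can be handled one at a time.
A general antiderivative is \frac{x^{2}}{2} + 2 \cos{\left(\frac{3 x}{2} - 1 \right)} + C.
The condition gives C = 2 \cos{\left(\frac{7}{4} \right)} + \frac{17}{8} - (2 \cos{\left(\frac{7}{4} \right)} + \frac{1}{8}) = 2.
So G(x) = \frac{x^{2}}{2} + 2 \cos{\left(\frac{3 x}{2} - 1 \right)} + 2.
Check: d/dx[\frac{x^{2}}{2} + 2 \cos{\left(\frac{3 x}{2} - 1 \right)} + 2] = x - 3 \sin{\left(\frac{3 x}{2} - 1 \right)} = G'(x).

G(x) = \frac{x^{2}}{2} + 2 \cos{\left(\frac{3 x}{2} - 1 \right)} + 2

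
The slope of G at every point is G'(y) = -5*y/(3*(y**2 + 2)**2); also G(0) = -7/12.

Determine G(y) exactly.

G'(y) matches the chain-rule pattern g'(h)*h' with inner function h(y) = 3*y**2/2 + 3; substituting u = h(y) collapses the integral.
A general antiderivative is 5/(4*(3*y**2/2 + 3)) + C.
The condition gives C = -7/12 - (5/12) = -1.
So G(y) = -1 + 5/(4*(3*y**2/2 + 3)).
Check: d/dy[-1 + 5/(4*(3*y**2/2 + 3))] = -5*y/(3*y**4 + 12*y**2 + 12), which equals G'(y).

G(y) = -1 + 5/(4*(3*y**2/2 + 3))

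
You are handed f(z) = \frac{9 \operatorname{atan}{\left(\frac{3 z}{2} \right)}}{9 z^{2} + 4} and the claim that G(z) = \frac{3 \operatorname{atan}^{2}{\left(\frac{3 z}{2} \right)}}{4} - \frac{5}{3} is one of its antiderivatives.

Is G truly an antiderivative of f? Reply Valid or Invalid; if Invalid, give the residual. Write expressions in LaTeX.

Valid: G'(z) = f(z).

d/dz[G] = \frac{9 \operatorname{atan}{\left(\frac{3 z}{2} \right)}}{9 z^{2} + 4}
This equals f(z) exactly, so the claim holds.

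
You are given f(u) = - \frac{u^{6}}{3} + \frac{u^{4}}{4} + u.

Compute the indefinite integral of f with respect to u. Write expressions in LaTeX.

F(u) = - \frac{u^{7}}{21} + \frac{u^{5}}{20} + \frac{u^{2}}{2} + C

Integrate term by term and add the pieces.
Check: d/du[- \frac{u^{7}}{21} + \frac{u^{5}}{20} + \frac{u^{2}}{2}] = - \frac{u^{6}}{3} + \frac{u^{4}}{4} + u = f(u).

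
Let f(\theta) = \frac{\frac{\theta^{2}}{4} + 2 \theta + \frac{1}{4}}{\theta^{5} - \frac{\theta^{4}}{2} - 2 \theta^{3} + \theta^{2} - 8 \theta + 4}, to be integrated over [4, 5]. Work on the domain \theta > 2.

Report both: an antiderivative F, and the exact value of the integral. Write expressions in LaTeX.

Factor the denominator (2 \left(\theta - 2\right) \left(\theta + 2\right) \left(2 \theta - 1\right) \left(\theta^{2} + 2\right)) and decompose: f = \frac{2 \theta - 11}{36 \left(\theta^{2} + 2\right)} - \frac{14}{45 \left(2 \theta - 1\right)} - \frac{11}{240 \left(\theta + 2\right)} + \frac{7}{48 \left(\theta - 2\right)}; each piece integrates to a log, atan, or power term.
F(\theta) = \frac{105 \log{\left(\theta - 2 \right)} - 112 \log{\left(\theta - \frac{1}{2} \right)} - 33 \log{\left(\theta + 2 \right)} + 20 \log{\left(\theta^{2} + 2 \right)} - 110 \sqrt{2} \operatorname{atan}{\left(\frac{\sqrt{2} \theta}{2} \right)}}{720} is an antiderivative of f.
Check: d/d\theta[\frac{105 \log{\left(\theta - 2 \right)} - 112 \log{\left(\theta - \frac{1}{2} \right)} - 33 \log{\left(\theta + 2 \right)} + 20 \log{\left(\theta^{2} + 2 \right)} - 110 \sqrt{2} \operatorname{atan}{\left(\frac{\sqrt{2} \theta}{2} \right)}}{720}] = \frac{\theta^{2} + 8 \theta + 1}{4 \theta^{5} - 2 \theta^{4} - 8 \theta^{3} + 4 \theta^{2} - 32 \theta + 16}, which equals f(\theta).
F(5) = - \frac{11 \sqrt{2} \operatorname{atan}{\left(\frac{5 \sqrt{2}}{2} \right)}}{72} - \frac{7 \log{\left(\frac{9}{2} \right)}}{45} - \frac{11 \log{\left(7 \right)}}{240} + \frac{\log{\left(27 \right)}}{36} + \frac{7 \log{\left(3 \right)}}{48}; F(4) = - \frac{11 \sqrt{2} \operatorname{atan}{\left(2 \sqrt{2} \right)}}{72} - \frac{7 \log{\left(\frac{7}{2} \right)}}{45} - \frac{11 \log{\left(6 \right)}}{240} + \frac{\log{\left(18 \right)}}{36} + \frac{7 \log{\left(2 \right)}}{48}.
Integral = F(5) - F(4) = - \frac{11 \sqrt{2} \operatorname{atan}{\left(\frac{5 \sqrt{2}}{2} \right)}}{72} - \frac{7 \log{\left(\frac{9}{2} \right)}}{45} - \frac{7 \log{\left(2 \right)}}{48} - \frac{11 \log{\left(7 \right)}}{240} - \frac{\log{\left(18 \right)}}{36} + \frac{11 \log{\left(6 \right)}}{240} + \frac{\log{\left(27 \right)}}{36} + \frac{7 \log{\left(3 \right)}}{48} + \frac{7 \log{\left(\frac{7}{2} \right)}}{45} + \frac{11 \sqrt{2} \operatorname{atan}{\left(2 \sqrt{2} \right)}}{72}.

Antiderivative: F(\theta) = \frac{105 \log{\left(\theta - 2 \right)} - 112 \log{\left(\theta - \frac{1}{2} \right)} - 33 \log{\left(\theta + 2 \right)} + 20 \log{\left(\theta^{2} + 2 \right)} - 110 \sqrt{2} \operatorname{atan}{\left(\frac{\sqrt{2} \theta}{2} \right)}}{720}; value = - \frac{11 \sqrt{2} \operatorname{atan}{\left(\frac{5 \sqrt{2}}{2} \right)}}{72} - \frac{7 \log{\left(\frac{9}{2} \right)}}{45} - \frac{7 \log{\left(2 \right)}}{48} - \frac{11 \log{\left(7 \right)}}{240} - \frac{\log{\left(18 \right)}}{36} + \frac{11 \log{\left(6 \right)}}{240} + \frac{\log{\left(27 \right)}}{36} + \frac{7 \log{\left(3 \right)}}{48} + \frac{7 \log{\left(\frac{7}{2} \right)}}{45} + \frac{11 \sqrt{2} \operatorname{atan}{\left(2 \sqrt{2} \right)}}{72}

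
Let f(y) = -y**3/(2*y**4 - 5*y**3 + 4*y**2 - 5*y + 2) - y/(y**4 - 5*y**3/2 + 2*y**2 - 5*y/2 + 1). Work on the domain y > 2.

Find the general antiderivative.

Factor the denominator ((y - 2)*(2*y - 1)*(y**2 + 1)) and decompose: f = 1/(5*(y**2 + 1)) + 3/(5*(2*y - 1)) - 4/(5*(y - 2)); each piece integrates to a log, atan, or power term.
Check: d/dy[-4*log(y - 2)/5 + 3*log(y - 1/2)/10 + atan(y)/5] = (-y**3 - 2*y)/(2*y**4 - 5*y**3 + 4*y**2 - 5*y + 2), which equals f(y).

F(y) = -4*log(y - 2)/5 + 3*log(y - 1/2)/10 + atan(y)/5 + C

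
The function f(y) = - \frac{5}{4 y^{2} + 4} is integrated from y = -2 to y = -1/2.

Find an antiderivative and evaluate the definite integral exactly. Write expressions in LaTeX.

Antiderivative: F(y) = - \frac{5 \operatorname{atan}{\left(y \right)}}{4}; value = - \frac{5 \operatorname{atan}{\left(2 \right)}}{4} + \frac{5 \operatorname{atan}{\left(\frac{1}{2} \right)}}{4}

Whatever form F(y) takes, F'(y) = f(y) is non-negotiable.
F(y) = - \frac{5 \operatorname{atan}{\left(y \right)}}{4} is an antiderivative of f.
Check: d/dy[- \frac{5 \operatorname{atan}{\left(y \right)}}{4}] = - \frac{5}{4 y^{2} + 4} = f(y).
F(-1/2) = \frac{5 \operatorname{atan}{\left(\frac{1}{2} \right)}}{4}; F(-2) = \frac{5 \operatorname{atan}{\left(2 \right)}}{4}.
Integral = F(-1/2) - F(-2) = - \frac{5 \operatorname{atan}{\left(2 \right)}}{4} + \frac{5 \operatorname{atan}{\left(\frac{1}{2} \right)}}{4}.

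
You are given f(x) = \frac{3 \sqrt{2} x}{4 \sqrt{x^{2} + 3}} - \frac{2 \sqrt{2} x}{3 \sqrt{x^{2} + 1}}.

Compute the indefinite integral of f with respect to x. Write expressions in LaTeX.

F(x) = - \frac{4 \sqrt{\frac{x^{2}}{2} + \frac{1}{2}}}{3} + \frac{3 \sqrt{\frac{x^{2}}{2} + \frac{3}{2}}}{2} + C

Integrate term by term and add the pieces.
Check: d/dx[- \frac{4 \sqrt{\frac{x^{2}}{2} + \frac{1}{2}}}{3} + \frac{3 \sqrt{\frac{x^{2}}{2} + \frac{3}{2}}}{2}] = \frac{9 \sqrt{2} x \sqrt{x^{2} + 1} - 8 \sqrt{2} x \sqrt{x^{2} + 3}}{12 \sqrt{x^{2} + 1} \sqrt{x^{2} + 3}}, which equals f(x).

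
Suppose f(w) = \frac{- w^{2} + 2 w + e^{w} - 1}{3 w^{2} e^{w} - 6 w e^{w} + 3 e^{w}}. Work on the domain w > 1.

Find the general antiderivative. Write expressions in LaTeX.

F(w) = \frac{e^{- w}}{3} - \frac{1}{3 w - 3} + C

Recover f(w) by differentiating a candidate F(w); any mismatch rules it out.
Check: d/dw[\frac{e^{- w}}{3} - \frac{1}{3 w - 3}] = \frac{- w^{2} + 2 w + e^{w} - 1}{3 w^{2} e^{w} - 6 w e^{w} + 3 e^{w}} = f(w).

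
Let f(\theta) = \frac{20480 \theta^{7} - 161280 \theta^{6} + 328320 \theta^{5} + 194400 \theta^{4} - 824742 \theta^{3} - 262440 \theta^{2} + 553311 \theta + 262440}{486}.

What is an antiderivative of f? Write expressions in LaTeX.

Any candidate F(\theta) must reproduce f(\theta) exactly when differentiated.
Check: d/d\theta[\frac{1280 \theta^{8}}{243} - \frac{1280 \theta^{7}}{27} + \frac{3040 \theta^{6}}{27} + 80 \theta^{5} - \frac{1697 \theta^{4}}{4} - 180 \theta^{3} + \frac{2277 \theta^{2}}{4} + 540 \theta] = \frac{10240 \theta^{7}}{243} - \frac{8960 \theta^{6}}{27} + \frac{6080 \theta^{5}}{9} + 400 \theta^{4} - 1697 \theta^{3} - 540 \theta^{2} + \frac{2277 \theta}{2} + 540, which equals f(\theta).

An antiderivative is F(\theta) = \frac{1280 \theta^{8}}{243} - \frac{1280 \theta^{7}}{27} + \frac{3040 \theta^{6}}{27} + 80 \theta^{5} - \frac{1697 \theta^{4}}{4} - 180 \theta^{3} + \frac{2277 \theta^{2}}{4} + 540 \theta.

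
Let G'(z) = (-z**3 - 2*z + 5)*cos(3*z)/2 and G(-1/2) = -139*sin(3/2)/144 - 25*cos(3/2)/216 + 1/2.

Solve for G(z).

G(z) = -z**3*sin(3*z)/6 - z**2*cos(3*z)/6 - 2*z*sin(3*z)/9 + 5*sin(3*z)/6 - 2*cos(3*z)/27 + 1/2

Any candidate G(z) must reproduce the stated G'(z) exactly.
A general antiderivative is -z**3*sin(3*z)/6 - z**2*cos(3*z)/6 - 2*z*sin(3*z)/9 + 5*sin(3*z)/6 - 2*cos(3*z)/27 + C.
The condition gives C = -139*sin(3/2)/144 - 25*cos(3/2)/216 + 1/2 - (-139*sin(3/2)/144 - 25*cos(3/2)/216) = 1/2.
So G(z) = -z**3*sin(3*z)/6 - z**2*cos(3*z)/6 - 2*z*sin(3*z)/9 + 5*sin(3*z)/6 - 2*cos(3*z)/27 + 1/2.
Check: d/dz[-z**3*sin(3*z)/6 - z**2*cos(3*z)/6 - 2*z*sin(3*z)/9 + 5*sin(3*z)/6 - 2*cos(3*z)/27 + 1/2] = -z**3*cos(3*z)/2 - z*cos(3*z) + 5*cos(3*z)/2, which equals G'(z).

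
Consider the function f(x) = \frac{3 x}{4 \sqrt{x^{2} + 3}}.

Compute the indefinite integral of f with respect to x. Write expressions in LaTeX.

F(x) = \frac{3 \sqrt{x^{2} + 3}}{4} + C

f matches the chain-rule pattern g'(h)*h' with inner function h(x) = x^{2} + 3; substituting u = h(x) collapses the integral.
Check: d/dx[\frac{3 \sqrt{x^{2} + 3}}{4}] = \frac{3 x}{4 \sqrt{x^{2} + 3}} = f(x).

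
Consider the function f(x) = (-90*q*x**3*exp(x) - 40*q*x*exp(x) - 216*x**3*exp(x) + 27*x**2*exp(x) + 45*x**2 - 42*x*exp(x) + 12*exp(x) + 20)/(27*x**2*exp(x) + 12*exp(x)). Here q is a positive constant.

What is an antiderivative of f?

An antiderivative is F(x) = -(5*q*x**2*exp(x) + 12*x**2*exp(x) - 3*x*exp(x) - 3*exp(x)*log(3*x**2 + 4/3) + 5)*exp(-x)/3.

Check any antiderivative F(x) by computing F'(x) and comparing it with f(x).
Check: d/dx[-(5*q*x**2*exp(x) + 12*x**2*exp(x) - 3*x*exp(x) - 3*exp(x)*log(3*x**2 + 4/3) + 5)*exp(-x)/3] = (-90*q*x**3*exp(x) - 40*q*x*exp(x) - 216*x**3*exp(x) + 27*x**2*exp(x) + 45*x**2 - 42*x*exp(x) + 12*exp(x) + 20)/(27*x**2*exp(x) + 12*exp(x)) = f(x).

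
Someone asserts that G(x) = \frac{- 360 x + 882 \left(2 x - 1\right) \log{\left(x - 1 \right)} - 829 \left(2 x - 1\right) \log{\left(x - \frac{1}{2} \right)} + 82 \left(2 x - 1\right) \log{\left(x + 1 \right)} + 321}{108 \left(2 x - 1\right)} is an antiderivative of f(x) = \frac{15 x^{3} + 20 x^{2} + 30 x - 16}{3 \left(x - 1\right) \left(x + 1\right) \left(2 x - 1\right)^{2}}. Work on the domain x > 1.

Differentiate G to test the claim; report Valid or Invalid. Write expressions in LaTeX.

d/dx[G] = \frac{15 x^{3} + 20 x^{2} + 30 x - 16}{12 x^{4} - 12 x^{3} - 9 x^{2} + 12 x - 3}
This equals f(x) exactly, so the claim holds.

Valid - differentiating G returns exactly f.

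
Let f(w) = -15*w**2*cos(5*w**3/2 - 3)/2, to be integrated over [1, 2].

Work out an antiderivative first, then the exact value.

Antiderivative: F(w) = -sin(5*w**3/2 - 3); value = -sin(1/2) - sin(17)

The substitution u = 5*w**3/2 - 3 works: f is exactly (dF/du)*(du/dw) for that inner function.
F(w) = -sin(5*w**3/2 - 3) is an antiderivative of f.
Check: d/dw[-sin(5*w**3/2 - 3)] = -15*w**2*cos(5*w**3/2 - 3)/2 = f(w).
F(2) = -sin(17); F(1) = sin(1/2).
Integral = F(2) - F(1) = -sin(1/2) - sin(17).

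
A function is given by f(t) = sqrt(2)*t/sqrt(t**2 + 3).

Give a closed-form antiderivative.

An antiderivative is F(t) = sqrt(2)*sqrt(t**2 + 3).

f matches the chain-rule pattern g'(h)*h' with inner function h(t) = 2*t**2 + 6; substituting u = h(t) collapses the integral.
Check: d/dt[sqrt(2)*sqrt(t**2 + 3)] = sqrt(2)*t/sqrt(t**2 + 3) = f(t).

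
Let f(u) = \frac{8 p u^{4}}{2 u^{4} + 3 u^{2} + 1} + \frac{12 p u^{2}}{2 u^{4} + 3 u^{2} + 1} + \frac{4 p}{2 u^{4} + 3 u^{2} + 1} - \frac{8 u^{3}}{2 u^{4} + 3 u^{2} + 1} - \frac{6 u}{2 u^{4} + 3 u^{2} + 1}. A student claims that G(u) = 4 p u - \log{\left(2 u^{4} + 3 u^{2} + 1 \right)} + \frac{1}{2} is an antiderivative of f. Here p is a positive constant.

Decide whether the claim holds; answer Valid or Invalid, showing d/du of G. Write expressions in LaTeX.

d/du[G] = \frac{8 p u^{4} + 12 p u^{2} + 4 p - 8 u^{3} - 6 u}{2 u^{4} + 3 u^{2} + 1}
This equals f(u) exactly, so the claim holds.

Valid. The derivative of G reproduces f.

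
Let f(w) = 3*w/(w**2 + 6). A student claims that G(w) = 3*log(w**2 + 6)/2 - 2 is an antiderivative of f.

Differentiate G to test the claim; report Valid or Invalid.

Valid - differentiating G returns exactly f.

d/dw[G] = 3*w/(w**2 + 6)
This equals f(w) exactly, so the claim holds.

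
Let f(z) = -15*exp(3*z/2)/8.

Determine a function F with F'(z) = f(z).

Differentiate the proposed F(z) back; it has to land on f(z) exactly.
Check: d/dz[-5*exp(3*z/2)/4] = -15*exp(3*z/2)/8 = f(z).

An antiderivative is F(z) = -5*exp(3*z/2)/4.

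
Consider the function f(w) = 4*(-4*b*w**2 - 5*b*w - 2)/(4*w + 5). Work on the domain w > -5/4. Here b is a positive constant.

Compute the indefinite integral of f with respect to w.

F(w) = -2*b*w**2 - 2*log(2*w + 5/2) + C

Whatever form F(w) takes, F'(w) = f(w) is non-negotiable.
Check: d/dw[-2*b*w**2 - 2*log(2*w + 5/2)] = (-16*b*w**2 - 20*b*w - 8)/(4*w + 5), which equals f(w).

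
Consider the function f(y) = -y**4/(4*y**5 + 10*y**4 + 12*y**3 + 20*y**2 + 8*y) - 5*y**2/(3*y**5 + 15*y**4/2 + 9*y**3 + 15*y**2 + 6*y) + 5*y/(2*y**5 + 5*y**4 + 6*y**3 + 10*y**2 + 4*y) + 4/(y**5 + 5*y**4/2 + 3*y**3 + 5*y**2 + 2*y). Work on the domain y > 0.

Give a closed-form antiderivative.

An antiderivative is F(y) = -(-648*log(y) + 445*log(y + 1/2) + 210*log(y + 2) + 37*log(y**2 + 2) + 220*sqrt(2)*atan(sqrt(2)*y/2))/324.

Factor the denominator (6*y*(y + 2)*(2*y + 1)*(y**2 + 2)) and decompose: f = -(37*y + 220)/(162*(y**2 + 2)) - 445/(162*(2*y + 1)) - 35/(54*(y + 2)) + 2/y; each piece integrates to a log, atan, or power term.
Check: d/dy[-(-648*log(y) + 445*log(y + 1/2) + 210*log(y + 2) + 37*log(y**2 + 2) + 220*sqrt(2)*atan(sqrt(2)*y/2))/324] = (-3*y**4 - 20*y**2 + 30*y + 48)/(12*y**5 + 30*y**4 + 36*y**3 + 60*y**2 + 24*y), which equals f(y).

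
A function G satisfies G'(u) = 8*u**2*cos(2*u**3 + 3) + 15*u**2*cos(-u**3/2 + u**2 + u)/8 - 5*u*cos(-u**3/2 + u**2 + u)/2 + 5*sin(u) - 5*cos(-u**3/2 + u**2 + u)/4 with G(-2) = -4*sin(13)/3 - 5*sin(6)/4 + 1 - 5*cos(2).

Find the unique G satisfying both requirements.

G(u) = -(-16*sin(2*u**3 + 3) + 15*sin(-u**3/2 + u**2 + u) + 60*cos(u) - 12)/12

The integrand splits into summands that can be handled one at a time.
A general antiderivative is 4*sin(2*u**3 + 3)/3 - 5*sin(-u**3/2 + u**2 + u)/4 - 5*cos(u) + C.
The condition gives C = -4*sin(13)/3 - 5*sin(6)/4 + 1 - 5*cos(2) - (-4*sin(13)/3 - 5*sin(6)/4 - 5*cos(2)) = 1.
So G(u) = -(-16*sin(2*u**3 + 3) + 15*sin(-u**3/2 + u**2 + u) + 60*cos(u) - 12)/12.
Check: d/du[-(-16*sin(2*u**3 + 3) + 15*sin(-u**3/2 + u**2 + u) + 60*cos(u) - 12)/12] = 8*u**2*cos(2*u**3 + 3) + 15*u**2*cos(-u**3/2 + u**2 + u)/8 - 5*u*cos(-u**3/2 + u**2 + u)/2 + 5*sin(u) - 5*cos(-u**3/2 + u**2 + u)/4 = G'(u).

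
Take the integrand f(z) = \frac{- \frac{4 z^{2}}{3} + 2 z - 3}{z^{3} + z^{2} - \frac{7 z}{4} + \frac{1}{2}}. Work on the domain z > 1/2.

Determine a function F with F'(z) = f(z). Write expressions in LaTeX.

The denominator factors as 3 \left(z + 2\right) \left(2 z - 1\right)^{2}; partial fractions split f into directly integrable pieces: \frac{32}{25 \left(2 z - 1\right)} - \frac{56}{15 \left(2 z - 1\right)^{2}} - \frac{148}{75 \left(z + 2\right)}.
Check: d/dz[\frac{16 \log{\left(z - \frac{1}{2} \right)}}{25} - \frac{148 \log{\left(z + 2 \right)}}{75} + \frac{28}{30 z - 15}] = \frac{- 16 z^{2} + 24 z - 36}{12 z^{3} + 12 z^{2} - 21 z + 6}, which equals f(z).

An antiderivative is F(z) = \frac{16 \log{\left(z - \frac{1}{2} \right)}}{25} - \frac{148 \log{\left(z + 2 \right)}}{75} + \frac{28}{30 z - 15}.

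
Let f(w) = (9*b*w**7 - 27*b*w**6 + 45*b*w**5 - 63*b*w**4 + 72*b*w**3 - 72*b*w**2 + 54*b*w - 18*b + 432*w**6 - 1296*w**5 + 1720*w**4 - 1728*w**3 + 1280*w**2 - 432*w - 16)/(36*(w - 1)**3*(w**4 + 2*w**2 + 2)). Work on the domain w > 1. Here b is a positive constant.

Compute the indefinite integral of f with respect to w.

A candidate is checked by its d/dw: the result must match f(w).
Check: d/dw[(9*b*w*(w - 1)**2 + 108*(w - 1)**2*log(w**4 + 2*w**2 + 2) + 4)/(36*(w - 1)**2)] = (9*b*w**7 - 27*b*w**6 + 45*b*w**5 - 63*b*w**4 + 72*b*w**3 - 72*b*w**2 + 54*b*w - 18*b + 432*w**6 - 1296*w**5 + 1720*w**4 - 1728*w**3 + 1280*w**2 - 432*w - 16)/(36*w**7 - 108*w**6 + 180*w**5 - 252*w**4 + 288*w**3 - 288*w**2 + 216*w - 72), which equals f(w).

F(w) = (9*b*w*(w - 1)**2 + 108*(w - 1)**2*log(w**4 + 2*w**2 + 2) + 4)/(36*(w - 1)**2) + C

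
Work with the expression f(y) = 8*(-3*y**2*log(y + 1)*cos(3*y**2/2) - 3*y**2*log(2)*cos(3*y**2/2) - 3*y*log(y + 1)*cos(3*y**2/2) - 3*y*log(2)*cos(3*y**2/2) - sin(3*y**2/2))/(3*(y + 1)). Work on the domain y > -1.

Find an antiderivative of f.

An antiderivative is F(y) = -8*log(y + 1)*sin(3*y**2/2)/3 - 8*log(2)*sin(3*y**2/2)/3.

f has the shape u'v + uv' for u = -8*log(2*y + 2)/3 and v = sin(3*y**2/2) — it is the derivative of the product u*v.
Check: d/dy[-8*log(y + 1)*sin(3*y**2/2)/3 - 8*log(2)*sin(3*y**2/2)/3] = (-24*y**2*log(y + 1)*cos(3*y**2/2) - 24*y**2*log(2)*cos(3*y**2/2) - 24*y*log(y + 1)*cos(3*y**2/2) - 24*y*log(2)*cos(3*y**2/2) - 8*sin(3*y**2/2))/(3*y + 3), which equals f(y).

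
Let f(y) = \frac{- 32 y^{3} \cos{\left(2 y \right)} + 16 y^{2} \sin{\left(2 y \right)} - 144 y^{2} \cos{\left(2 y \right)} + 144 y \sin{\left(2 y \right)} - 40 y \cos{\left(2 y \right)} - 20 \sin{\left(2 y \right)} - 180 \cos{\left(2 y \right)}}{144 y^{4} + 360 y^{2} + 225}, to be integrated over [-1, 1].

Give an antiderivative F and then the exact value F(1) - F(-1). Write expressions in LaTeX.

Any candidate F(y) must reproduce f(y) exactly when differentiated.
F(y) = - \frac{2 \left(2 y + 9\right) \sin{\left(2 y \right)}}{9 \left(4 y^{2} + 5\right)} is an antiderivative of f.
Check: d/dy[- \frac{2 \left(2 y + 9\right) \sin{\left(2 y \right)}}{9 \left(4 y^{2} + 5\right)}] = \frac{- 32 y^{3} \cos{\left(2 y \right)} + 16 y^{2} \sin{\left(2 y \right)} - 144 y^{2} \cos{\left(2 y \right)} + 144 y \sin{\left(2 y \right)} - 40 y \cos{\left(2 y \right)} - 20 \sin{\left(2 y \right)} - 180 \cos{\left(2 y \right)}}{144 y^{4} + 360 y^{2} + 225} = f(y).
F(1) = - \frac{22 \sin{\left(2 \right)}}{81}; F(-1) = \frac{14 \sin{\left(2 \right)}}{81}.
Integral = F(1) - F(-1) = - \frac{4 \sin{\left(2 \right)}}{9}.

Antiderivative: F(y) = - \frac{2 \left(2 y + 9\right) \sin{\left(2 y \right)}}{9 \left(4 y^{2} + 5\right)}; value = - \frac{4 \sin{\left(2 \right)}}{9}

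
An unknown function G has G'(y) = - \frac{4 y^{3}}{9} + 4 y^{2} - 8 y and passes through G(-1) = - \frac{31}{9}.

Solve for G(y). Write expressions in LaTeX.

G(y) = - \frac{y^{4} - 12 y^{3} + 36 y^{2} - 18}{9}

G'(y) matches the chain-rule pattern g'(h)*h' with inner function h(y) = \frac{y^{2}}{3} - 2 y; substituting u = h(y) collapses the integral.
A general antiderivative is - \left(\frac{y^{2}}{3} - 2 y\right)^{2} + C.
The condition gives C = - \frac{31}{9} - (- \frac{49}{9}) = 2.
So G(y) = - \frac{y^{4} - 12 y^{3} + 36 y^{2} - 18}{9}.
Check: d/dy[- \frac{y^{4} - 12 y^{3} + 36 y^{2} - 18}{9}] = - \frac{4 y^{3}}{9} + 4 y^{2} - 8 y = G'(y).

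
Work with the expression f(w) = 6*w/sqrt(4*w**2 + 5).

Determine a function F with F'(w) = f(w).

An antiderivative is F(w) = 3*sqrt(4*w**2 + 5)/2.

f matches the chain-rule pattern g'(h)*h' with inner function h(w) = 4*w**2 + 5; substituting u = h(w) collapses the integral.
Check: d/dw[3*sqrt(4*w**2 + 5)/2] = 6*w/sqrt(4*w**2 + 5) = f(w).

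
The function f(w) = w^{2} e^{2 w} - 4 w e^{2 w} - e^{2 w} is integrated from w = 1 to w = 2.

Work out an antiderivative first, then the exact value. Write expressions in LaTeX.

Recognize the product-rule pattern: f = u'v + uv' with u = \frac{w^{2}}{2} - \frac{5 w}{2} + \frac{3}{4}, v = e^{2 w}, so integration by parts undoes it.
F(w) = \frac{w^{2} e^{2 w}}{2} - \frac{5 w e^{2 w}}{2} + \frac{3 e^{2 w}}{4} is an antiderivative of f.
Check: d/dw[\frac{w^{2} e^{2 w}}{2} - \frac{5 w e^{2 w}}{2} + \frac{3 e^{2 w}}{4}] = w^{2} e^{2 w} - 4 w e^{2 w} - e^{2 w} = f(w).
F(2) = - \frac{9 e^{4}}{4}; F(1) = - \frac{5 e^{2}}{4}.
Integral = F(2) - F(1) = - \frac{9 e^{4}}{4} + \frac{5 e^{2}}{4}.

Antiderivative: F(w) = \frac{w^{2} e^{2 w}}{2} - \frac{5 w e^{2 w}}{2} + \frac{3 e^{2 w}}{4}; value = - \frac{9 e^{4}}{4} + \frac{5 e^{2}}{4}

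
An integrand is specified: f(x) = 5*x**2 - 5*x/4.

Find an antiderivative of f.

An antiderivative is F(x) = 5*x**2*(8*x - 3)/24.

The integrand splits into summands that can be handled one at a time.
Check: d/dx[5*x**2*(8*x - 3)/24] = 5*x**2 - 5*x/4 = f(x).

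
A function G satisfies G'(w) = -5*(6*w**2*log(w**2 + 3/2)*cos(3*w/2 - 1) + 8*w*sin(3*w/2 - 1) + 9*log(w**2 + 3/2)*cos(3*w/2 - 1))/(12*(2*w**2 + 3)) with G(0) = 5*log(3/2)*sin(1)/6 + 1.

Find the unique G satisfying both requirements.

G'(w) has the shape u'v + uv' for u = -5*log(w**2 + 3/2)/6 and v = sin(3*w/2 - 1) — it is the derivative of the product u*v.
A general antiderivative is -5*log(w**2 + 3/2)*sin(3*w/2 - 1)/6 + C.
The condition gives C = 5*log(3/2)*sin(1)/6 + 1 - (5*log(3/2)*sin(1)/6) = 1.
So G(w) = -(5*log(w**2 + 3/2)*sin(3*w/2 - 1) - 6)/6.
Check: d/dw[-(5*log(w**2 + 3/2)*sin(3*w/2 - 1) - 6)/6] = (-30*w**2*log(w**2 + 3/2)*cos(3*w/2 - 1) - 40*w*sin(3*w/2 - 1) - 45*log(w**2 + 3/2)*cos(3*w/2 - 1))/(24*w**2 + 36), which equals G'(w).

G(w) = -(5*log(w**2 + 3/2)*sin(3*w/2 - 1) - 6)/6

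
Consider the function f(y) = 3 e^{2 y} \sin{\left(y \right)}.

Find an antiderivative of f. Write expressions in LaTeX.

An antiderivative is F(y) = \frac{6 e^{2 y} \sin{\left(y \right)}}{5} - \frac{3 e^{2 y} \cos{\left(y \right)}}{5}.

Recover f(y) by differentiating a candidate F(y); any mismatch rules it out.
Check: d/dy[\frac{6 e^{2 y} \sin{\left(y \right)}}{5} - \frac{3 e^{2 y} \cos{\left(y \right)}}{5}] = 3 e^{2 y} \sin{\left(y \right)} = f(y).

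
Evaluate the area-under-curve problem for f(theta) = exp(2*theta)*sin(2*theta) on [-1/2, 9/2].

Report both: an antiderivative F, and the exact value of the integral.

Antiderivative: F(theta) = exp(2*theta)*sin(2*theta)/4 - exp(2*theta)*cos(2*theta)/4; value = exp(-1)*cos(1)/4 + exp(-1)*sin(1)/4 + exp(9)*sin(9)/4 - exp(9)*cos(9)/4

Differentiate the proposed F(theta) back; it has to land on f(theta) exactly.
F(theta) = exp(2*theta)*sin(2*theta)/4 - exp(2*theta)*cos(2*theta)/4 is an antiderivative of f.
Check: d/dtheta[exp(2*theta)*sin(2*theta)/4 - exp(2*theta)*cos(2*theta)/4] = exp(2*theta)*sin(2*theta) = f(theta).
F(9/2) = exp(9)*sin(9)/4 - exp(9)*cos(9)/4; F(-1/2) = -exp(-1)*sin(1)/4 - exp(-1)*cos(1)/4.
Integral = F(9/2) - F(-1/2) = exp(-1)*cos(1)/4 + exp(-1)*sin(1)/4 + exp(9)*sin(9)/4 - exp(9)*cos(9)/4.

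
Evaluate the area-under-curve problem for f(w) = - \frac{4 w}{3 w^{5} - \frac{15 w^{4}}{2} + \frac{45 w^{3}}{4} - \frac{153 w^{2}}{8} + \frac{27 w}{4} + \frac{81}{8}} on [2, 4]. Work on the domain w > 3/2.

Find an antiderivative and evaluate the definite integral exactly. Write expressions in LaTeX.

Factor the denominator (3 \left(2 w - 3\right)^{2} \left(2 w + 1\right) \left(w^{2} + 3\right)) and decompose: f = - \frac{32 \left(23 w - 18\right)}{5733 \left(w^{2} + 3\right)} + \frac{4}{39 \left(2 w + 1\right)} + \frac{68}{441 \left(2 w - 3\right)} - \frac{16}{21 \left(2 w - 3\right)^{2}}; each piece integrates to a log, atan, or power term.
F(w) = \frac{34 \log{\left(w - \frac{3}{2} \right)}}{441} + \frac{2 \log{\left(w + \frac{1}{2} \right)}}{39} - \frac{368 \log{\left(w^{2} + 3 \right)}}{5733} + \frac{64 \sqrt{3} \operatorname{atan}{\left(\frac{\sqrt{3} w}{3} \right)}}{1911} + \frac{32}{168 w - 252} is an antiderivative of f.
Check: d/dw[\frac{34 \log{\left(w - \frac{3}{2} \right)}}{441} + \frac{2 \log{\left(w + \frac{1}{2} \right)}}{39} - \frac{368 \log{\left(w^{2} + 3 \right)}}{5733} + \frac{64 \sqrt{3} \operatorname{atan}{\left(\frac{\sqrt{3} w}{3} \right)}}{1911} + \frac{32}{168 w - 252}] = - \frac{32 w}{24 w^{5} - 60 w^{4} + 90 w^{3} - 153 w^{2} + 54 w + 81}, which equals f(w).
F(4) = - \frac{368 \log{\left(19 \right)}}{5733} + \frac{64 \sqrt{3} \operatorname{atan}{\left(\frac{4 \sqrt{3}}{3} \right)}}{1911} + \frac{34 \log{\left(\frac{5}{2} \right)}}{441} + \frac{8}{105} + \frac{2 \log{\left(\frac{9}{2} \right)}}{39}; F(2) = - \frac{368 \log{\left(7 \right)}}{5733} - \frac{34 \log{\left(2 \right)}}{441} + \frac{2 \log{\left(\frac{5}{2} \right)}}{39} + \frac{64 \sqrt{3} \operatorname{atan}{\left(\frac{2 \sqrt{3}}{3} \right)}}{1911} + \frac{8}{21}.
Integral = F(4) - F(2) = - \frac{32}{105} - \frac{368 \log{\left(19 \right)}}{5733} - \frac{64 \sqrt{3} \operatorname{atan}{\left(\frac{2 \sqrt{3}}{3} \right)}}{1911} + \frac{148 \log{\left(\frac{5}{2} \right)}}{5733} + \frac{34 \log{\left(2 \right)}}{441} + \frac{64 \sqrt{3} \operatorname{atan}{\left(\frac{4 \sqrt{3}}{3} \right)}}{1911} + \frac{2 \log{\left(\frac{9}{2} \right)}}{39} + \frac{368 \log{\left(7 \right)}}{5733}.

Antiderivative: F(w) = \frac{34 \log{\left(w - \frac{3}{2} \right)}}{441} + \frac{2 \log{\left(w + \frac{1}{2} \right)}}{39} - \frac{368 \log{\left(w^{2} + 3 \right)}}{5733} + \frac{64 \sqrt{3} \operatorname{atan}{\left(\frac{\sqrt{3} w}{3} \right)}}{1911} + \frac{32}{168 w - 252}; value = - \frac{32}{105} - \frac{368 \log{\left(19 \right)}}{5733} - \frac{64 \sqrt{3} \operatorname{atan}{\left(\frac{2 \sqrt{3}}{3} \right)}}{1911} + \frac{148 \log{\left(\frac{5}{2} \right)}}{5733} + \frac{34 \log{\left(2 \right)}}{441} + \frac{64 \sqrt{3} \operatorname{atan}{\left(\frac{4 \sqrt{3}}{3} \right)}}{1911} + \frac{2 \log{\left(\frac{9}{2} \right)}}{39} + \frac{368 \log{\left(7 \right)}}{5733}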